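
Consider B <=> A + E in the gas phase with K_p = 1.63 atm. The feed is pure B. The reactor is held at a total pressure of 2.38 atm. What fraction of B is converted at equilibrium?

Let X = conversion of B (basis 1 mol B); extent of reaction ξ = X.
Mole table: n_B = 1 − X; n_A = X; n_E = X.
n_T = Σnᵢ = 1 + X.
With p_i = (n_i/n_T)P, K_p = p_A p_E / (p_B).
Substituting and setting equal to 1.63 atm gives a polynomial in X; the root in (0,1) is X = 0.638.

X = 0.638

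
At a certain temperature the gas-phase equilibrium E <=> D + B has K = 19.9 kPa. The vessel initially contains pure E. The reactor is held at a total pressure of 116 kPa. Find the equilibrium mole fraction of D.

y_D = 0.277

Basis: 1 mol E initially; let X = conversion of E. Extent ξ = X.
Moles: n_E = 1 − X; n_D = X; n_B = X.
n_T = Σnᵢ = 1 + X.
y_i = n_i/n_T, p_i = y_i·P. K = p_D p_B / (p_E).
This yields a degree-2 equation in X; solving on (0,1), X = 0.383.
Then n_D = 0.383, n_T = 1.38, so y_D = 0.277.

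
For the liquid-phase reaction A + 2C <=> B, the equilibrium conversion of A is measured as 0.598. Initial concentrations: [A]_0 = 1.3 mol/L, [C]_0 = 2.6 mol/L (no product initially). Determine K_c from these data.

K_c = 1.36 (mol/L)^-2

Let X = conversion of A.
Concentrations: [A] = 1.3 − 1.3X; [C] = 2.6 − 2.6X; [B] = 1.3X.
At X = 0.598: [A] = 0.523, [C] = 1.05, [B] = 0.777.
K_c = [B] / ([A] [C]^2) = 1.36 (mol/L)^-2.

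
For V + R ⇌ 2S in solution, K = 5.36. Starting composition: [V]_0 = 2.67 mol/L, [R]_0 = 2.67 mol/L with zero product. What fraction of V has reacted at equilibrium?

Let X = conversion of V; extent ξ = 2.67·X mol/L.
Concentrations: [V] = 2.67 − 2.67X; [R] = 2.67 − 2.67X; [S] = 5.34X.
K = [S]^2 / ([V] [R]).
This equals 5.36 at X = 0.537 (the root in 0 < X < 1).

X = 0.537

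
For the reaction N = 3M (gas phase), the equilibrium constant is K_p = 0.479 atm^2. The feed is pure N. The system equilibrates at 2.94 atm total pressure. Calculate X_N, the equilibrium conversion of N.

X = 0.143

Let X = conversion of N (basis 1 mol N); extent of reaction ξ = X.
Moles: n_N = 1 − X; n_M = 3X.
Summing: n_T = 1 + 2X.
Mole fractions y_i = n_i/n_T; K_p = p_M^3 / (p_N) with p_i = y_i·P.
Setting this equal to 0.479 atm^2 and taking the physical root (0 < X < 1) gives X = 0.143.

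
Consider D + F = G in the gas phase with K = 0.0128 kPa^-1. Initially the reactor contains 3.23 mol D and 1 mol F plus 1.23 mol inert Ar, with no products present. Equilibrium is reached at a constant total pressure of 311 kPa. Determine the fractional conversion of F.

Take 1 mol F as basis and let X be its fractional conversion, so ξ = X.
Moles: n_D = 3.23 − X; n_F = 1 − X; n_G = X; n_I = 1.23 (inert).
n_T = Σnᵢ = 5.46 − X.
With p_i = (n_i/n_T)P, K = p_G / (p_D p_F).
This yields a degree-2 equation in X; solving on (0,1), X = 0.680.

X = 0.680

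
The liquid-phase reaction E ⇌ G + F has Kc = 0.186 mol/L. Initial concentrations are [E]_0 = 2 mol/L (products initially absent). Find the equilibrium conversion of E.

X = 0.262

Let X = conversion of E; extent ξ = 2·X mol/L.
Concentrations: [E] = 2 − 2X; [G] = 2X; [F] = 2X.
Kc = [G] [F] / ([E]).
This equals 0.186 at X = 0.262 (the root in 0 < X < 1).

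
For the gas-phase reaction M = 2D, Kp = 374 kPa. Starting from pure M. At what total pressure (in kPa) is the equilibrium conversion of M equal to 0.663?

Basis: 1 mol M initially; let X = conversion of M. Extent ξ = X.
At extent ξ: n_M = 1 − X; n_D = 2X.
Total moles n_T = 1 + X.
Kp = p_D^2 / (p_M) with p_i = (n_i/n_T)·P.
At X = 0.663: the mole-fraction product g(X) = Π y_i^ν_i = 3.137. Since Kp = g(X)·P^{1}, P = (Kp/g)^(1/1) = (374/3.137)^(1/1) = 119 kPa.

P = 119 kPa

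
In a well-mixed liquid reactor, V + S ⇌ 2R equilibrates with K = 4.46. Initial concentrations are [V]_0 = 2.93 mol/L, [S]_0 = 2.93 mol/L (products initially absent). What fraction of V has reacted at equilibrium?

Let X = conversion of V; extent ξ = 2.93·X mol/L.
Concentrations: [V] = 2.93 − 2.93X; [S] = 2.93 − 2.93X; [R] = 5.86X.
K = [R]^2 / ([V] [S]).
Solving K = 4.46 for X ∈ (0,1): X = 0.514.

X = 0.514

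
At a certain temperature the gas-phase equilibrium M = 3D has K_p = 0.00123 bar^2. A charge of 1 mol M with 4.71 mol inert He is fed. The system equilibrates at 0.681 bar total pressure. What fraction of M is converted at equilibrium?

X = 0.145

Take 1 mol M as basis and let X be its fractional conversion, so ξ = X.
Moles: n_M = 1 − X; n_D = 3X; n_I = 4.71 (inert).
Total moles n_T = 5.71 + 2X.
Mole fractions y_i = n_i/n_T; K_p = p_D^3 / (p_M) with p_i = y_i·P.
Setting this equal to 0.00123 bar^2 and taking the physical root (0 < X < 1) gives X = 0.145.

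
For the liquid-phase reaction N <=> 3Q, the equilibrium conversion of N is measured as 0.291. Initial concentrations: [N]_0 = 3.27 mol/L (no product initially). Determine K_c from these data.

Let X = conversion of N.
Concentrations: [N] = 3.27 − 3.27X; [Q] = 9.81X.
At X = 0.291: [N] = 2.32, [Q] = 2.85.
K_c = [Q]^3 / ([N]) = 10 (mol/L)^2.

K_c = 10 (mol/L)^2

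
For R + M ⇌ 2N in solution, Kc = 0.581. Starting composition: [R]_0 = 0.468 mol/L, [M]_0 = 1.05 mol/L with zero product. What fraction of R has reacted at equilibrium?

Let X = conversion of R; extent ξ = 0.468·X mol/L.
Concentrations: [R] = 0.468 − 0.468X; [M] = 1.05 − 0.468X; [N] = 0.936X.
Kc = [N]^2 / ([R] [M]).
Equating to 0.581: the physical root is X = 0.401.

X = 0.401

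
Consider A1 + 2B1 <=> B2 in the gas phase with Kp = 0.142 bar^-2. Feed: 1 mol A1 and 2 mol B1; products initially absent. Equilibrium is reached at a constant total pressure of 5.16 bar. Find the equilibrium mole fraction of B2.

y_B2 = 0.243

Take 1 mol A1 as basis and let X be its fractional conversion, so ξ = X.
Species balance: n_A1 = 1 − X; n_B1 = 2 − 2X; n_B2 = X.
Total moles n_T = 3 − 2X.
y_i = n_i/n_T, p_i = y_i·P. Kp = p_B2 / (p_A1 p_B1^2).
Setting this equal to 0.142 bar^-2 and taking the physical root (0 < X < 1) gives X = 0.491.
Then n_B2 = 0.491, n_T = 2.02, so y_B2 = 0.243.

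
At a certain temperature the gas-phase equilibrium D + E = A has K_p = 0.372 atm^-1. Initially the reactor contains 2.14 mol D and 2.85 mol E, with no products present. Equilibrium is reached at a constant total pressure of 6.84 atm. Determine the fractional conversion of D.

X = 0.531

Let X = conversion of D (basis 2.14 mol D); extent of reaction ξ = 2.14X.
Species balance: n_D = 2.14 − 2.14X; n_E = 2.85 − 2.14X; n_A = 2.14X.
n_T = Σnᵢ = 4.99 − 2.14X.
Mole fractions y_i = n_i/n_T; K_p = p_A / (p_D p_E) with p_i = y_i·P.
This yields a degree-2 equation in X; solving on (0,1), X = 0.531.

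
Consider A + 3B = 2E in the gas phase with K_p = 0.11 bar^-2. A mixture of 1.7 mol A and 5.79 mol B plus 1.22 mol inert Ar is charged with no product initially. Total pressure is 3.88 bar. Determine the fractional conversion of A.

Basis: 1.7 mol A initially; let X = conversion of A. Extent ξ = 1.7X.
At extent ξ: n_A = 1.7 − 1.7X; n_B = 5.79 − 5.1X; n_E = 3.4X; n_I = 1.22 (inert).
n_T = Σnᵢ = 8.71 − 3.4X.
Mole fractions y_i = n_i/n_T; K_p = p_E^2 / (p_A p_B^3) with p_i = y_i·P.
Substituting and setting equal to 0.11 bar^-2 gives a polynomial in X; the root in (0,1) is X = 0.388.

X = 0.388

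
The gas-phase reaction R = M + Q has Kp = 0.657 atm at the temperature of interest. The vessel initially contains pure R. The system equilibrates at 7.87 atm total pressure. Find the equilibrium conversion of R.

Let X = conversion of R (basis 1 mol R); extent of reaction ξ = X.
Mole table: n_R = 1 − X; n_M = X; n_Q = X.
Summing: n_T = 1 + X.
y_i = n_i/n_T, p_i = y_i·P. Kp = p_M p_Q / (p_R).
Setting this equal to 0.657 atm and taking the physical root (0 < X < 1) gives X = 0.278.

X = 0.278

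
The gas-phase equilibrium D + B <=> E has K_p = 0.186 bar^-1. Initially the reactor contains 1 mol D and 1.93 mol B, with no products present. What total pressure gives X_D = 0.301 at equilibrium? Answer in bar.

P = 3.74 bar

Take 1 mol D as basis and let X be its fractional conversion, so ξ = X.
Mole table: n_D = 1 − X; n_B = 1.93 − X; n_E = X.
Summing: n_T = 2.93 − X.
K_p = p_E / (p_D p_B) with p_i = (n_i/n_T)·P.
At X = 0.301: the mole-fraction product g(X) = Π y_i^ν_i = 0.695. Since K_p = g(X)·P^{-1}, P = (g/K_p)^(1/1) = (0.695/0.186)^(1/1) = 3.74 bar.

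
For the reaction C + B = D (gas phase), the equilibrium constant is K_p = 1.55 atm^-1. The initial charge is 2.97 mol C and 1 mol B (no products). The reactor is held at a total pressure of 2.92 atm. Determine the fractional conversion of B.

Let X = conversion of B (basis 1 mol B); extent of reaction ξ = X.
At extent ξ: n_C = 2.97 − X; n_B = 1 − X; n_D = X.
Summing: n_T = 3.97 − X.
y_i = n_i/n_T, p_i = y_i·P. K_p = p_D / (p_C p_B).
Substituting and setting equal to 1.55 atm^-1 gives a polynomial in X; the root in (0,1) is X = 0.757.

X = 0.757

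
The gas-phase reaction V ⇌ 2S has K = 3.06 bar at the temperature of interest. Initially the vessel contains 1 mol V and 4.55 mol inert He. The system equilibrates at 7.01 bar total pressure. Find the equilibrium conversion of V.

X = 0.548

Basis: 1 mol V initially; let X = conversion of V. Extent ξ = X.
At extent ξ: n_V = 1 − X; n_S = 2X; n_I = 4.55 (inert).
Total moles n_T = 5.55 + X.
Mole fractions y_i = n_i/n_T; K = p_S^2 / (p_V) with p_i = y_i·P.
This yields a degree-2 equation in X; solving on (0,1), X = 0.548.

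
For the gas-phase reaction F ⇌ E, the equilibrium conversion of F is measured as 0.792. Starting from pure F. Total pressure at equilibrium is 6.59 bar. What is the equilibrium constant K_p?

Let X = conversion of F (basis 1 mol F); extent of reaction ξ = X.
Species balance: n_F = 1 − X; n_E = X.
n_T stays at 1 (no change in mole number).
At X = 0.792: n_F = 0.208, n_E = 0.792, n_T = 1.
p_i = (n_i/n_T)·P. K_p = p_E / (p_F) = 3.81.

K_p = 3.81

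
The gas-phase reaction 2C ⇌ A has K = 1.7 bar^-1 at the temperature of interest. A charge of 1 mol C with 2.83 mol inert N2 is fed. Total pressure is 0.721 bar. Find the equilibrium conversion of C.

X = 0.314

Take 1 mol C as basis and let X be its fractional conversion, so ξ = 0.5X.
At extent ξ: n_C = 1 − X; n_A = 0.5X; n_I = 2.83 (inert).
Summing: n_T = 3.83 − 0.5X.
y_i = n_i/n_T, p_i = y_i·P. K = p_A / (p_C^2).
Setting this equal to 1.7 bar^-1 and taking the physical root (0 < X < 1) gives X = 0.314.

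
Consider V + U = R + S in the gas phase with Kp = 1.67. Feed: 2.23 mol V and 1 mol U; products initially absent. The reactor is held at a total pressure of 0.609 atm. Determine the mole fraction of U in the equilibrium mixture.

y_U = 0.073

Let X = conversion of U (basis 1 mol U); extent of reaction ξ = X.
At extent ξ: n_V = 2.23 − X; n_U = 1 − X; n_R = X; n_S = X.
Total moles n_T = 3.23 (Δν = 0, constant).
Mole fractions y_i = n_i/n_T; Kp = p_R p_S / (p_V p_U) with p_i = y_i·P.
Equating to 1.67 and solving on 0 < X < 1: X = 0.763.
Then n_U = 0.237, n_T = 3.23, so y_U = 0.073.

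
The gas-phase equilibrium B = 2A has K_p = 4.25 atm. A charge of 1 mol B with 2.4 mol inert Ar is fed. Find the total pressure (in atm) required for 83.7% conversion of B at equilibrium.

P = 1.05 atm

Basis: 1 mol B initially; let X = conversion of B. Extent ξ = X.
At extent ξ: n_B = 1 − X; n_A = 2X; n_I = 2.4 (inert).
Total moles n_T = 3.4 + X.
K_p = p_A^2 / (p_B) with p_i = (n_i/n_T)·P.
At X = 0.837: the mole-fraction product g(X) = Π y_i^ν_i = 4.058. Since K_p = g(X)·P^{1}, P = (K_p/g)^(1/1) = (4.25/4.058)^(1/1) = 1.05 atm.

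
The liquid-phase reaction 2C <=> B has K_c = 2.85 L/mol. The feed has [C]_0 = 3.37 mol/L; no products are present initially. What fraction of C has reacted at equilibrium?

Let X = conversion of C; extent ξ = 3.37X/2 mol/L.
Concentrations: [C] = 3.37 − 3.37X; [B] = 1.69X.
K_c = [B] / ([C]^2).
Solving K_c = 2.85 for X ∈ (0,1): X = 0.796.

X = 0.796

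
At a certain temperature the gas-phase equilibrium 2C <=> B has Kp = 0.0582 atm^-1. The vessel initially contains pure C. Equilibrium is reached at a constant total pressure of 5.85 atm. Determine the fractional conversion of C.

X = 0.349

Take 1 mol C as basis and let X be its fractional conversion, so ξ = 0.5X.
Moles: n_C = 1 − X; n_B = 0.5X.
n_T = Σnᵢ = 1 − 0.5X.
y_i = n_i/n_T, p_i = y_i·P. Kp = p_B / (p_C^2).
Substituting and setting equal to 0.0582 atm^-1 gives a polynomial in X; the root in (0,1) is X = 0.349.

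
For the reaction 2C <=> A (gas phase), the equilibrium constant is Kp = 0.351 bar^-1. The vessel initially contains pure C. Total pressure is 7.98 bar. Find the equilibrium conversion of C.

Take 1 mol C as basis and let X be its fractional conversion, so ξ = 0.5X.
Moles: n_C = 1 − X; n_A = 0.5X.
Total moles n_T = 1 − 0.5X.
With p_i = (n_i/n_T)P, Kp = p_A / (p_C^2).
Substituting and setting equal to 0.351 bar^-1 gives a polynomial in X; the root in (0,1) is X = 0.714.

X = 0.714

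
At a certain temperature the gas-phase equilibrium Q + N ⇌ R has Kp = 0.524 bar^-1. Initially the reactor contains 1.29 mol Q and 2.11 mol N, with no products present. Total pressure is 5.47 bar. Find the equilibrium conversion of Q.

Let X = conversion of Q (basis 1.29 mol Q); extent of reaction ξ = 1.29X.
Species balance: n_Q = 1.29 − 1.29X; n_N = 2.11 − 1.29X; n_R = 1.29X.
Total moles n_T = 3.4 − 1.29X.
With p_i = (n_i/n_T)P, Kp = p_R / (p_Q p_N).
Equating to 0.524 bar^-1 and solving on 0 < X < 1: X = 0.594.

X = 0.594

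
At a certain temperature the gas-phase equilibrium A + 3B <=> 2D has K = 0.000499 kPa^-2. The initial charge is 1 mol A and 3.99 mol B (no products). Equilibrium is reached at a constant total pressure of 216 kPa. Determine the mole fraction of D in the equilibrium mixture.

y_D = 0.438

Basis: 1 mol A initially; let X = conversion of A. Extent ξ = X.
Species balance: n_A = 1 − X; n_B = 3.99 − 3X; n_D = 2X.
Summing: n_T = 4.99 − 2X.
With p_i = (n_i/n_T)P, K = p_D^2 / (p_A p_B^3).
Substituting and setting equal to 0.000499 kPa^-2 gives a polynomial in X; the root in (0,1) is X = 0.760.
Then n_D = 1.52, n_T = 3.47, so y_D = 0.438.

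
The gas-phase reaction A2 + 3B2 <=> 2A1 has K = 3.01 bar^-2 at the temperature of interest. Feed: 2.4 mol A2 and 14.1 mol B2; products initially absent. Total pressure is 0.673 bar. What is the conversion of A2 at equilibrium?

Basis: 2.4 mol A2 initially; let X = conversion of A2. Extent ξ = 2.4X.
Moles: n_A2 = 2.4 − 2.4X; n_B2 = 14.1 − 7.2X; n_A1 = 4.8X.
Total moles n_T = 16.5 − 4.8X.
Mole fractions y_i = n_i/n_T; K = p_A1^2 / (p_A2 p_B2^3) with p_i = y_i·P.
Equating to 3.01 bar^-2 and solving on 0 < X < 1: X = 0.569.

X = 0.569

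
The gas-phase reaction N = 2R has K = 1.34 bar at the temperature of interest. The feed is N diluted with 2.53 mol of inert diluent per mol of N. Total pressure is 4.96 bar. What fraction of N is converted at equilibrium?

X = 0.399

Basis: 1 mol N initially; let X = conversion of N. Extent ξ = X.
Moles: n_N = 1 − X; n_R = 2X; n_I = 2.53 (inert).
n_T = Σnᵢ = 3.53 + X.
Mole fractions y_i = n_i/n_T; K = p_R^2 / (p_N) with p_i = y_i·P.
Substituting and setting equal to 1.34 bar gives a polynomial in X; the root in (0,1) is X = 0.399.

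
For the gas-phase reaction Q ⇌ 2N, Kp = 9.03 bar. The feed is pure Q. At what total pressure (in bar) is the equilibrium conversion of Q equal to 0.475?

P = 7.75 bar

Take 1 mol Q as basis and let X be its fractional conversion, so ξ = X.
Species balance: n_Q = 1 − X; n_N = 2X.
n_T = Σnᵢ = 1 + X.
Kp = p_N^2 / (p_Q) with p_i = (n_i/n_T)·P.
At X = 0.475: the mole-fraction product g(X) = Π y_i^ν_i = 1.165. Since Kp = g(X)·P^{1}, P = (Kp/g)^(1/1) = (9.03/1.165)^(1/1) = 7.75 bar.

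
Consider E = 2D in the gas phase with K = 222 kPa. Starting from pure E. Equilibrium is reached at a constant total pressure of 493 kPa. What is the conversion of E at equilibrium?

Let X = conversion of E (basis 1 mol E); extent of reaction ξ = X.
At extent ξ: n_E = 1 − X; n_D = 2X.
n_T = Σnᵢ = 1 + X.
y_i = n_i/n_T, p_i = y_i·P. K = p_D^2 / (p_E).
Substituting and setting equal to 222 kPa gives a polynomial in X; the root in (0,1) is X = 0.318.

X = 0.318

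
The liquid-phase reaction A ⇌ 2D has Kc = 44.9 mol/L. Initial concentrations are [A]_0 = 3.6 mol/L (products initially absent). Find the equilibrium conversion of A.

X = 0.797

Let X = conversion of A; extent ξ = 3.6·X mol/L.
Concentrations: [A] = 3.6 − 3.6X; [D] = 7.2X.
Kc = [D]^2 / ([A]).
Equating to 44.9 mol/L: the physical root is X = 0.797.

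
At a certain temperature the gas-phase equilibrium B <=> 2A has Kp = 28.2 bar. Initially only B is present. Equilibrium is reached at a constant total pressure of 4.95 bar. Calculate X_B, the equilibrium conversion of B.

Let X = conversion of B (basis 1 mol B); extent of reaction ξ = X.
Mole table: n_B = 1 − X; n_A = 2X.
Summing: n_T = 1 + X.
Mole fractions y_i = n_i/n_T; Kp = p_A^2 / (p_B) with p_i = y_i·P.
Setting this equal to 28.2 bar and taking the physical root (0 < X < 1) gives X = 0.766.

X = 0.766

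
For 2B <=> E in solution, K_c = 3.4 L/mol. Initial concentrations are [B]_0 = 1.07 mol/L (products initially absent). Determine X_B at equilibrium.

Let X = conversion of B; extent ξ = 1.07X/2 mol/L.
Concentrations: [B] = 1.07 − 1.07X; [E] = 0.535X.
K_c = [E] / ([B]^2).
This equals 3.4 at X = 0.692 (the root in 0 < X < 1).

X = 0.692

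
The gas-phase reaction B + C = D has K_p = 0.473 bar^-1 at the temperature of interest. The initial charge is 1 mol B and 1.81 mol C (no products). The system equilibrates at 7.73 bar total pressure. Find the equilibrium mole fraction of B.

Basis: 1 mol B initially; let X = conversion of B. Extent ξ = X.
Moles: n_B = 1 − X; n_C = 1.81 − X; n_D = X.
Total moles n_T = 2.81 − X.
y_i = n_i/n_T, p_i = y_i·P. K_p = p_D / (p_B p_C).
This yields a degree-2 equation in X; solving on (0,1), X = 0.662.
Then n_B = 0.338, n_T = 2.15, so y_B = 0.158.

y_B = 0.158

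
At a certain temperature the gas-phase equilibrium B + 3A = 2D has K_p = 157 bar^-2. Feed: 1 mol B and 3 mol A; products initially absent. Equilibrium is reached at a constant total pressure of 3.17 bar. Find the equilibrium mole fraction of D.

Basis: 1 mol B initially; let X = conversion of B. Extent ξ = X.
Mole table: n_B = 1 − X; n_A = 3 − 3X; n_D = 2X.
n_T = Σnᵢ = 4 − 2X.
Mole fractions y_i = n_i/n_T; K_p = p_D^2 / (p_B p_A^3) with p_i = y_i·P.
Equating to 157 bar^-2 and solving on 0 < X < 1: X = 0.862.
Then n_D = 1.72, n_T = 2.28, so y_D = 0.758.

y_D = 0.758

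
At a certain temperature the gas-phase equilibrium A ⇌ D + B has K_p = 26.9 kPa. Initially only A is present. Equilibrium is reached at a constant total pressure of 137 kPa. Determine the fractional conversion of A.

X = 0.405

Let X = conversion of A (basis 1 mol A); extent of reaction ξ = X.
Moles: n_A = 1 − X; n_D = X; n_B = X.
Summing: n_T = 1 + X.
y_i = n_i/n_T, p_i = y_i·P. K_p = p_D p_B / (p_A).
Setting this equal to 26.9 kPa and taking the physical root (0 < X < 1) gives X = 0.405.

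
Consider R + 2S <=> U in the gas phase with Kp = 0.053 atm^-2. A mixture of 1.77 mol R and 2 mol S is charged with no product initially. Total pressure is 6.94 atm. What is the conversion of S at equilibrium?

Basis: 2 mol S initially; let X = conversion of S. Extent ξ = X.
At extent ξ: n_R = 1.77 − X; n_S = 2 − 2X; n_U = X.
Total moles n_T = 3.77 − 2X.
With p_i = (n_i/n_T)P, Kp = p_U / (p_R p_S^2).
This yields a degree-3 equation in X; solving on (0,1), X = 0.468.

X = 0.468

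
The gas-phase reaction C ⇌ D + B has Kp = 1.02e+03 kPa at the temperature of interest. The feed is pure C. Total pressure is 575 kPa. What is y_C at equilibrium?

Let X = conversion of C (basis 1 mol C); extent of reaction ξ = X.
Species balance: n_C = 1 − X; n_D = X; n_B = X.
Total moles n_T = 1 + X.
y_i = n_i/n_T, p_i = y_i·P. Kp = p_D p_B / (p_C).
Equating to 1.02e+03 kPa and solving on 0 < X < 1: X = 0.800.
Then n_C = 0.2, n_T = 1.8, so y_C = 0.111.

y_C = 0.111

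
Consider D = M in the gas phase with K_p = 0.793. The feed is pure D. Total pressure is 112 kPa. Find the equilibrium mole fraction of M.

y_M = 0.442

Let X = conversion of D (basis 1 mol D); extent of reaction ξ = X.
Moles: n_D = 1 − X; n_M = X.
n_T stays at 1 (no change in mole number).
With p_i = (n_i/n_T)P, K_p = p_M / (p_D).
Equating to 0.793 and solving on 0 < X < 1: X = 0.442.
Then n_M = 0.442, n_T = 1, so y_M = 0.442.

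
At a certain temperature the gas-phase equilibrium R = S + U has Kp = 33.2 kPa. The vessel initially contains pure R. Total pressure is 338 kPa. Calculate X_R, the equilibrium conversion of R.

Basis: 1 mol R initially; let X = conversion of R. Extent ξ = X.
Moles: n_R = 1 − X; n_S = X; n_U = X.
Total moles n_T = 1 + X.
Mole fractions y_i = n_i/n_T; Kp = p_S p_U / (p_R) with p_i = y_i·P.
This yields a degree-2 equation in X; solving on (0,1), X = 0.299.

X = 0.299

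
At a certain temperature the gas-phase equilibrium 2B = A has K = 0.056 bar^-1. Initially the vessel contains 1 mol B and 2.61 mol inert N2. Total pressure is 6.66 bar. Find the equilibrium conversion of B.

Basis: 1 mol B initially; let X = conversion of B. Extent ξ = 0.5X.
Mole table: n_B = 1 − X; n_A = 0.5X; n_I = 2.61 (inert).
n_T = Σnᵢ = 3.61 − 0.5X.
With p_i = (n_i/n_T)P, K = p_A / (p_B^2).
Equating to 0.056 bar^-1 and solving on 0 < X < 1: X = 0.152.

X = 0.152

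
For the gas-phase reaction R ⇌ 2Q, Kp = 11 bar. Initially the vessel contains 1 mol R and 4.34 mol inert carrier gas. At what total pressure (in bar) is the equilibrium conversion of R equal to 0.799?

P = 5.32 bar

Let X = conversion of R (basis 1 mol R); extent of reaction ξ = X.
Mole table: n_R = 1 − X; n_Q = 2X; n_I = 4.34 (inert).
n_T = Σnᵢ = 5.34 + X.
Kp = p_Q^2 / (p_R) with p_i = (n_i/n_T)·P.
At X = 0.799: the mole-fraction product g(X) = Π y_i^ν_i = 2.069. Since Kp = g(X)·P^{1}, P = (Kp/g)^(1/1) = (11/2.069)^(1/1) = 5.32 bar.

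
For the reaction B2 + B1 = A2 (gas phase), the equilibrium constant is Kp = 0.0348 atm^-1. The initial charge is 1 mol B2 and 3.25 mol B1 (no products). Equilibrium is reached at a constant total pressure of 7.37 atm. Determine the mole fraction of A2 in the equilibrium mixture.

Basis: 1 mol B2 initially; let X = conversion of B2. Extent ξ = X.
Species balance: n_B2 = 1 − X; n_B1 = 3.25 − X; n_A2 = X.
Summing: n_T = 4.25 − X.
With p_i = (n_i/n_T)P, Kp = p_A2 / (p_B2 p_B1).
Substituting and setting equal to 0.0348 atm^-1 gives a polynomial in X; the root in (0,1) is X = 0.162.
Then n_A2 = 0.162, n_T = 4.09, so y_A2 = 0.040.

y_A2 = 0.040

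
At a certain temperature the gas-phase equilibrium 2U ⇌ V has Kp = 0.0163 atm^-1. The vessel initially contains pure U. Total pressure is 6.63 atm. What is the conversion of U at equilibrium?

Take 1 mol U as basis and let X be its fractional conversion, so ξ = 0.5X.
At extent ξ: n_U = 1 − X; n_V = 0.5X.
Total moles n_T = 1 − 0.5X.
With p_i = (n_i/n_T)P, Kp = p_V / (p_U^2).
Substituting and setting equal to 0.0163 atm^-1 gives a polynomial in X; the root in (0,1) is X = 0.164.

X = 0.164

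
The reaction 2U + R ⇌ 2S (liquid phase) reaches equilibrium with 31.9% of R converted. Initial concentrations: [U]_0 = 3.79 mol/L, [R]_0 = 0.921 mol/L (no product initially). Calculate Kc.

Let X = conversion of R.
Concentrations: [U] = 3.79 − 1.84X; [R] = 0.921 − 0.921X; [S] = 1.84X.
At X = 0.319: [U] = 3.2, [R] = 0.627, [S] = 0.588.
Kc = [S]^2 / ([U]^2 [R]) = 0.0537 L/mol.

Kc = 0.0537 L/mol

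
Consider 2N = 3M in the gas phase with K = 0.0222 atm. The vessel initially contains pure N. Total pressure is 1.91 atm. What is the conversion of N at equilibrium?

X = 0.140

Let X = conversion of N (basis 1 mol N); extent of reaction ξ = 0.5X.
At extent ξ: n_N = 1 − X; n_M = 1.5X.
Total moles n_T = 1 + 0.5X.
y_i = n_i/n_T, p_i = y_i·P. K = p_M^3 / (p_N^2).
Substituting and setting equal to 0.0222 atm gives a polynomial in X; the root in (0,1) is X = 0.140.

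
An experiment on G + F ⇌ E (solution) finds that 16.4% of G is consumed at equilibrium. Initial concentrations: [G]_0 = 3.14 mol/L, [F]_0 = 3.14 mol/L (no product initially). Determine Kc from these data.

Let X = conversion of G.
Concentrations: [G] = 3.14 − 3.14X; [F] = 3.14 − 3.14X; [E] = 3.14X.
At X = 0.164: [G] = 2.63, [F] = 2.63, [E] = 0.515.
Kc = [E] / ([G] [F]) = 0.0747 L/mol.

Kc = 0.0747 L/mol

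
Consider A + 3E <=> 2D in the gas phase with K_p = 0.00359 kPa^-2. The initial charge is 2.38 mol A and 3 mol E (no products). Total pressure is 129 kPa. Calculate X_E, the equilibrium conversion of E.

Take 3 mol E as basis and let X be its fractional conversion, so ξ = X.
Moles: n_A = 2.38 − X; n_E = 3 − 3X; n_D = 2X.
Total moles n_T = 5.38 − 2X.
With p_i = (n_i/n_T)P, K_p = p_D^2 / (p_A p_E^3).
Setting this equal to 0.00359 kPa^-2 and taking the physical root (0 < X < 1) gives X = 0.763.

X = 0.763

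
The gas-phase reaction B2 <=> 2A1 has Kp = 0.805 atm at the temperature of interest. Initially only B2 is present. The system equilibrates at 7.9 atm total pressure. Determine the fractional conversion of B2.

Basis: 1 mol B2 initially; let X = conversion of B2. Extent ξ = X.
Mole table: n_B2 = 1 − X; n_A1 = 2X.
Total moles n_T = 1 + X.
With p_i = (n_i/n_T)P, Kp = p_A1^2 / (p_B2).
This yields a degree-2 equation in X; solving on (0,1), X = 0.158.

X = 0.158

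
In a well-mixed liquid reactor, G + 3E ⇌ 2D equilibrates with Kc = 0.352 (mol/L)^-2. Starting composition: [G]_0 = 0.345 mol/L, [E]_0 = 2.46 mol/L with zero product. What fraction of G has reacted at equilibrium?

X = 0.674

Let X = conversion of G; extent ξ = 0.345·X mol/L.
Concentrations: [G] = 0.345 − 0.345X; [E] = 2.46 − 1.03X; [D] = 0.69X.
Kc = [D]^2 / ([G] [E]^3).
Solving Kc = 0.352 for X ∈ (0,1): X = 0.674.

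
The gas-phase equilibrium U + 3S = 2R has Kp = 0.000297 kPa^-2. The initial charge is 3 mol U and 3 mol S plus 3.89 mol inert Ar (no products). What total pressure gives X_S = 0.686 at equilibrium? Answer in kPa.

Basis: 3 mol S initially; let X = conversion of S. Extent ξ = X.
At extent ξ: n_U = 3 − X; n_S = 3 − 3X; n_R = 2X; n_I = 3.89 (inert).
Total moles n_T = 9.89 − 2X.
Kp = p_R^2 / (p_U p_S^3) with p_i = (n_i/n_T)·P.
At X = 0.686: the mole-fraction product g(X) = Π y_i^ν_i = 70.61. Since Kp = g(X)·P^{-2}, P = (g/Kp)^(1/2) = (70.61/0.000297)^(1/2) = 488 kPa.

P = 488 kPa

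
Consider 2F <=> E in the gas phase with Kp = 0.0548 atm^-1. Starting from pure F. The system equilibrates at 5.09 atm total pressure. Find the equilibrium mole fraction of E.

Take 1 mol F as basis and let X be its fractional conversion, so ξ = 0.5X.
At extent ξ: n_F = 1 − X; n_E = 0.5X.
Summing: n_T = 1 − 0.5X.
With p_i = (n_i/n_T)P, Kp = p_E / (p_F^2).
Equating to 0.0548 atm^-1 and solving on 0 < X < 1: X = 0.313.
Then n_E = 0.156, n_T = 0.844, so y_E = 0.185.

y_E = 0.185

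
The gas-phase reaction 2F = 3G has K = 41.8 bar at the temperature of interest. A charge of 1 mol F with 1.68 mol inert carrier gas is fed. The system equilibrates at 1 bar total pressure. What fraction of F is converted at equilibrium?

Basis: 1 mol F initially; let X = conversion of F. Extent ξ = 0.5X.
Moles: n_F = 1 − X; n_G = 1.5X; n_I = 1.68 (inert).
Summing: n_T = 2.68 + 0.5X.
y_i = n_i/n_T, p_i = y_i·P. K = p_G^3 / (p_F^2).
Substituting and setting equal to 41.8 bar gives a polynomial in X; the root in (0,1) is X = 0.869.

X = 0.869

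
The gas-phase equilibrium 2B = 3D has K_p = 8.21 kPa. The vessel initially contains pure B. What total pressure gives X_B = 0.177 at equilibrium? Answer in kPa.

P = 323 kPa

Basis: 1 mol B initially; let X = conversion of B. Extent ξ = 0.5X.
Moles: n_B = 1 − X; n_D = 1.5X.
Summing: n_T = 1 + 0.5X.
K_p = p_D^3 / (p_B^2) with p_i = (n_i/n_T)·P.
At X = 0.177: the mole-fraction product g(X) = Π y_i^ν_i = 0.02538. Since K_p = g(X)·P^{1}, P = (K_p/g)^(1/1) = (8.21/0.02538)^(1/1) = 323 kPa.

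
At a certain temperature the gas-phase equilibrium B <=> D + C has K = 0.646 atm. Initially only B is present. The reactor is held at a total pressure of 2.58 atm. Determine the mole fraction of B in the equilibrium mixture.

Basis: 1 mol B initially; let X = conversion of B. Extent ξ = X.
At extent ξ: n_B = 1 − X; n_D = X; n_C = X.
Total moles n_T = 1 + X.
With p_i = (n_i/n_T)P, K = p_D p_C / (p_B).
Setting this equal to 0.646 atm and taking the physical root (0 < X < 1) gives X = 0.447.
Then n_B = 0.553, n_T = 1.45, so y_B = 0.382.

y_B = 0.382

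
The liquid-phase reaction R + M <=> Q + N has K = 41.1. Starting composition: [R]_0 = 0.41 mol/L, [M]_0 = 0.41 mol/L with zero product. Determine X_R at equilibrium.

X = 0.865

Let X = conversion of R; extent ξ = 0.41·X mol/L.
Concentrations: [R] = 0.41 − 0.41X; [M] = 0.41 − 0.41X; [Q] = 0.41X; [N] = 0.41X.
K = [Q] [N] / ([R] [M]).
Setting equal to 41.1 and solving for X on (0,1) gives X = 0.865.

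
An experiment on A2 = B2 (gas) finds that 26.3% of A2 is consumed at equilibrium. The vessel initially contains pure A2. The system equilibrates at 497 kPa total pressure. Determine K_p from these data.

Basis: 1 mol A2 initially; let X = conversion of A2. Extent ξ = X.
Moles: n_A2 = 1 − X; n_B2 = X.
Total moles n_T = 1 (Δν = 0, constant).
At X = 0.263: n_A2 = 0.737, n_B2 = 0.263, n_T = 1.
p_i = (n_i/n_T)·P. K_p = p_B2 / (p_A2) = 0.357.

K_p = 0.357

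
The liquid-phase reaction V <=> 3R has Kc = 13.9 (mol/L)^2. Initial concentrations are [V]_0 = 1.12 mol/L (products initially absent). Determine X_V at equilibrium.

Let X = conversion of V; extent ξ = 1.12·X mol/L.
Concentrations: [V] = 1.12 − 1.12X; [R] = 3.36X.
Kc = [R]^3 / ([V]).
Equating to 13.9 (mol/L)^2: the physical root is X = 0.564.

X = 0.564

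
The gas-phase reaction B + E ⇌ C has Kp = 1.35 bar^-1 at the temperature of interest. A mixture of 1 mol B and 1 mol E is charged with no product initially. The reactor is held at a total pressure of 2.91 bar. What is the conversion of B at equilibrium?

X = 0.550

Take 1 mol B as basis and let X be its fractional conversion, so ξ = X.
Species balance: n_B = 1 − X; n_E = 1 − X; n_C = X.
Summing: n_T = 2 − X.
With p_i = (n_i/n_T)P, Kp = p_C / (p_B p_E).
Equating to 1.35 bar^-1 and solving on 0 < X < 1: X = 0.550.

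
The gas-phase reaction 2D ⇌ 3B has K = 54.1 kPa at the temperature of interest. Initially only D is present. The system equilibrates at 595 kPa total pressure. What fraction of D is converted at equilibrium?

Basis: 1 mol D initially; let X = conversion of D. Extent ξ = 0.5X.
Mole table: n_D = 1 − X; n_B = 1.5X.
Summing: n_T = 1 + 0.5X.
Mole fractions y_i = n_i/n_T; K = p_B^3 / (p_D^2) with p_i = y_i·P.
Substituting and setting equal to 54.1 kPa gives a polynomial in X; the root in (0,1) is X = 0.256.

X = 0.256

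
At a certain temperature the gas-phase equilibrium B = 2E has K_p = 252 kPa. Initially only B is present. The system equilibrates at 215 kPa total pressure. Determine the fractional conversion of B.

X = 0.476

Basis: 1 mol B initially; let X = conversion of B. Extent ξ = X.
Species balance: n_B = 1 − X; n_E = 2X.
Summing: n_T = 1 + X.
y_i = n_i/n_T, p_i = y_i·P. K_p = p_E^2 / (p_B).
Setting this equal to 252 kPa and taking the physical root (0 < X < 1) gives X = 0.476.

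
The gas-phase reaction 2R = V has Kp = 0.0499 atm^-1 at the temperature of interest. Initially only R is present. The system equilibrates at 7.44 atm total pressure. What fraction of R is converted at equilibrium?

X = 0.366

Take 1 mol R as basis and let X be its fractional conversion, so ξ = 0.5X.
Mole table: n_R = 1 − X; n_V = 0.5X.
Summing: n_T = 1 − 0.5X.
Mole fractions y_i = n_i/n_T; Kp = p_V / (p_R^2) with p_i = y_i·P.
Substituting and setting equal to 0.0499 atm^-1 gives a polynomial in X; the root in (0,1) is X = 0.366.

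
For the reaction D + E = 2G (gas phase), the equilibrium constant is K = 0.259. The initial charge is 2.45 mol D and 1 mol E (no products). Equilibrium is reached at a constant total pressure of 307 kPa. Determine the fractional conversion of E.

X = 0.309

Let X = conversion of E (basis 1 mol E); extent of reaction ξ = X.
At extent ξ: n_D = 2.45 − X; n_E = 1 − X; n_G = 2X.
Total moles n_T = 3.45 (Δν = 0, constant).
With p_i = (n_i/n_T)P, K = p_G^2 / (p_D p_E).
This yields a degree-2 equation in X; solving on (0,1), X = 0.309.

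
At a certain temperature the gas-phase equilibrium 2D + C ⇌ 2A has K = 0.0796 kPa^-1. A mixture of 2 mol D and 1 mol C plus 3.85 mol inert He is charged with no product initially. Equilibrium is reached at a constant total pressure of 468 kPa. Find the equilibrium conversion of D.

X = 0.605

Let X = conversion of D (basis 2 mol D); extent of reaction ξ = X.
Mole table: n_D = 2 − 2X; n_C = 1 − X; n_A = 2X; n_I = 3.85 (inert).
Summing: n_T = 6.85 − X.
y_i = n_i/n_T, p_i = y_i·P. K = p_A^2 / (p_D^2 p_C).
Substituting and setting equal to 0.0796 kPa^-1 gives a polynomial in X; the root in (0,1) is X = 0.605.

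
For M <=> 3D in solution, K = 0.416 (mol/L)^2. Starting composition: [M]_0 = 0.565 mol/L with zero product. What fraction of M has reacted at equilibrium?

X = 0.320

Let X = conversion of M; extent ξ = 0.565·X mol/L.
Concentrations: [M] = 0.565 − 0.565X; [D] = 1.69X.
K = [D]^3 / ([M]).
Equating to 0.416 (mol/L)^2: the physical root is X = 0.320.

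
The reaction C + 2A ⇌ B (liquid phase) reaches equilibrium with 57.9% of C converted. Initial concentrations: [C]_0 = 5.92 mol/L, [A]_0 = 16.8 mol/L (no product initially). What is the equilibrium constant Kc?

Kc = 0.0139 (mol/L)^-2

Let X = conversion of C.
Concentrations: [C] = 5.92 − 5.92X; [A] = 16.8 − 11.8X; [B] = 5.92X.
At X = 0.579: [C] = 2.49, [A] = 9.94, [B] = 3.43.
Kc = [B] / ([C] [A]^2) = 0.0139 (mol/L)^-2.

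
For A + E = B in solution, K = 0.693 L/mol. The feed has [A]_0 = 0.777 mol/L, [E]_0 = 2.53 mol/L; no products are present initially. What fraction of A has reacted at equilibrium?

X = 0.589

Let X = conversion of A; extent ξ = 0.777·X mol/L.
Concentrations: [A] = 0.777 − 0.777X; [E] = 2.53 − 0.777X; [B] = 0.777X.
K = [B] / ([A] [E]).
Equating to 0.693 L/mol: the physical root is X = 0.589.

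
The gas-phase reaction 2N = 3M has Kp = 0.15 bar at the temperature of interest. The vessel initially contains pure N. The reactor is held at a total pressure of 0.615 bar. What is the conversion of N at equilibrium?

Take 1 mol N as basis and let X be its fractional conversion, so ξ = 0.5X.
At extent ξ: n_N = 1 − X; n_M = 1.5X.
Total moles n_T = 1 + 0.5X.
y_i = n_i/n_T, p_i = y_i·P. Kp = p_M^3 / (p_N^2).
Equating to 0.15 bar and solving on 0 < X < 1: X = 0.334.

X = 0.334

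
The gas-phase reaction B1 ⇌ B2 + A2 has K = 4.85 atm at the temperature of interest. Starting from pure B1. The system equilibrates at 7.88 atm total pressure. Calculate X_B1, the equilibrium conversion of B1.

X = 0.617

Take 1 mol B1 as basis and let X be its fractional conversion, so ξ = X.
Mole table: n_B1 = 1 − X; n_B2 = X; n_A2 = X.
n_T = Σnᵢ = 1 + X.
With p_i = (n_i/n_T)P, K = p_B2 p_A2 / (p_B1).
Substituting and setting equal to 4.85 atm gives a polynomial in X; the root in (0,1) is X = 0.617.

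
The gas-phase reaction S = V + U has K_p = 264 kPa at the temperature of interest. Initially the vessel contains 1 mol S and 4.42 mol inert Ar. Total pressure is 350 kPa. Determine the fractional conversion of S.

Let X = conversion of S (basis 1 mol S); extent of reaction ξ = X.
Mole table: n_S = 1 − X; n_V = X; n_U = X; n_I = 4.42 (inert).
Summing: n_T = 5.42 + X.
y_i = n_i/n_T, p_i = y_i·P. K_p = p_V p_U / (p_S).
Substituting and setting equal to 264 kPa gives a polynomial in X; the root in (0,1) is X = 0.848.

X = 0.848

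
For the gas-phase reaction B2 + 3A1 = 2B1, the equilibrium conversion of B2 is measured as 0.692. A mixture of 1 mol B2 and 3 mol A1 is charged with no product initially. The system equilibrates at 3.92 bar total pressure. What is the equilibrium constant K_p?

K_p = 3.51 bar^-2

Take 1 mol B2 as basis and let X be its fractional conversion, so ξ = X.
Mole table: n_B2 = 1 − X; n_A1 = 3 − 3X; n_B1 = 2X.
Total moles n_T = 4 − 2X.
At X = 0.692: n_B2 = 0.308, n_A1 = 0.924, n_B1 = 1.38, n_T = 2.62.
p_i = (n_i/n_T)·P. K_p = p_B1^2 / (p_B2 p_A1^3) = 3.51 bar^-2.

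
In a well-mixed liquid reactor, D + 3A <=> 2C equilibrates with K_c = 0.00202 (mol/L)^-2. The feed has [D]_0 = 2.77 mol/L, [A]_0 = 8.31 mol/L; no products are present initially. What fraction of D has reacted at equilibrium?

X = 0.205

Let X = conversion of D; extent ξ = 2.77·X mol/L.
Concentrations: [D] = 2.77 − 2.77X; [A] = 8.31 − 8.31X; [C] = 5.54X.
K_c = [C]^2 / ([D] [A]^3).
Solving K_c = 0.00202 for X ∈ (0,1): X = 0.205.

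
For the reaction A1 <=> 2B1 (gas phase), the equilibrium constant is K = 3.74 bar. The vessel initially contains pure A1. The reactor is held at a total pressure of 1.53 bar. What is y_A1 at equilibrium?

Let X = conversion of A1 (basis 1 mol A1); extent of reaction ξ = X.
Species balance: n_A1 = 1 − X; n_B1 = 2X.
n_T = Σnᵢ = 1 + X.
With p_i = (n_i/n_T)P, K = p_B1^2 / (p_A1).
This yields a degree-2 equation in X; solving on (0,1), X = 0.616.
Then n_A1 = 0.384, n_T = 1.62, so y_A1 = 0.238.

y_A1 = 0.238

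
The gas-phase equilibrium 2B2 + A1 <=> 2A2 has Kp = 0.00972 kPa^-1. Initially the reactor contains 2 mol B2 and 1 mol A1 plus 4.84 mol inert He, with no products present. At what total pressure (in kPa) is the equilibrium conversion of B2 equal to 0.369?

Basis: 2 mol B2 initially; let X = conversion of B2. Extent ξ = X.
Mole table: n_B2 = 2 − 2X; n_A1 = 1 − X; n_A2 = 2X; n_I = 4.84 (inert).
n_T = Σnᵢ = 7.84 − X.
Kp = p_A2^2 / (p_B2^2 p_A1) with p_i = (n_i/n_T)·P.
At X = 0.369: the mole-fraction product g(X) = Π y_i^ν_i = 4.049. Since Kp = g(X)·P^{-1}, P = (g/Kp)^(1/1) = (4.049/0.00972)^(1/1) = 417 kPa.

P = 417 kPa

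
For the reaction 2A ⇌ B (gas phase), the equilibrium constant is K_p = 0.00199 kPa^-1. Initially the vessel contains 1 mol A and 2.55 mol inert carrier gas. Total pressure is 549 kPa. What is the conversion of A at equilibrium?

Take 1 mol A as basis and let X be its fractional conversion, so ξ = 0.5X.
Species balance: n_A = 1 − X; n_B = 0.5X; n_I = 2.55 (inert).
Total moles n_T = 3.55 − 0.5X.
y_i = n_i/n_T, p_i = y_i·P. K_p = p_B / (p_A^2).
Equating to 0.00199 kPa^-1 and solving on 0 < X < 1: X = 0.308.

X = 0.308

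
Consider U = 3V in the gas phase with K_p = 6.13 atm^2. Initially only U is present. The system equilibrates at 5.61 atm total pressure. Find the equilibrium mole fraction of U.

Take 1 mol U as basis and let X be its fractional conversion, so ξ = X.
Moles: n_U = 1 − X; n_V = 3X.
Total moles n_T = 1 + 2X.
y_i = n_i/n_T, p_i = y_i·P. K_p = p_V^3 / (p_U).
Setting this equal to 6.13 atm^2 and taking the physical root (0 < X < 1) gives X = 0.228.
Then n_U = 0.772, n_T = 1.46, so y_U = 0.531.

y_U = 0.531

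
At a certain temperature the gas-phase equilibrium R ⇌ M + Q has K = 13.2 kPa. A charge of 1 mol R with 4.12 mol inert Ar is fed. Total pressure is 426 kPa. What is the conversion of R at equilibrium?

Let X = conversion of R (basis 1 mol R); extent of reaction ξ = X.
Mole table: n_R = 1 − X; n_M = X; n_Q = X; n_I = 4.12 (inert).
n_T = Σnᵢ = 5.12 + X.
y_i = n_i/n_T, p_i = y_i·P. K = p_M p_Q / (p_R).
Setting this equal to 13.2 kPa and taking the physical root (0 < X < 1) gives X = 0.335.

X = 0.335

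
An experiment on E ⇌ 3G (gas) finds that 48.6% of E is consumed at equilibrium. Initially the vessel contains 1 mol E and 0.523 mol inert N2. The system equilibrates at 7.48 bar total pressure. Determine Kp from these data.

Kp = 54.2 bar^2

Let X = conversion of E (basis 1 mol E); extent of reaction ξ = X.
At extent ξ: n_E = 1 − X; n_G = 3X; n_I = 0.523 (inert).
n_T = Σnᵢ = 1.52 + 2X.
At X = 0.486: n_E = 0.514, n_G = 1.46, n_T = 2.5.
p_i = (n_i/n_T)·P. Kp = p_G^3 / (p_E) = 54.2 bar^2.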